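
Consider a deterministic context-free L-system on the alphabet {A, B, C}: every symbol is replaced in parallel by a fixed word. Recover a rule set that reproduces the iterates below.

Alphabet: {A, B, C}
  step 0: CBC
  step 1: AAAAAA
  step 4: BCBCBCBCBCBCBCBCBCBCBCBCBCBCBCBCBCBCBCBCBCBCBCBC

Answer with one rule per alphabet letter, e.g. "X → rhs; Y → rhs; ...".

  step 0 ⇒ step 1: CBC ⇒ AA·AA·AA
    B ↦ AA
    C ↦ AA
    A ↦ BC  (constrained at step 1)

A->BC, B->AA, C->AA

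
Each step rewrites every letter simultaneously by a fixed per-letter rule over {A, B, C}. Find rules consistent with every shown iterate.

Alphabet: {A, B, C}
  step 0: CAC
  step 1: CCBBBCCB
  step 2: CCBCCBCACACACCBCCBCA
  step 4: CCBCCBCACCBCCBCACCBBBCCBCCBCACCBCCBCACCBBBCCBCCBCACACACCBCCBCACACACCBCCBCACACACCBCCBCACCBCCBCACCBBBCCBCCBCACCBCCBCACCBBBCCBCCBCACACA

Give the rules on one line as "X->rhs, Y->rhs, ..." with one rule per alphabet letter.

  step 1 ⇒ step 2: CCBBBCCB ⇒ CCB·CCB·CA·CA·CA·CCB·CCB·CA
    B ↦ CA
    C ↦ CCB
  step 0 ⇒ step 1: CAC ⇒ CCB·BB·CCB
    A ↦ BB

A->BB, B->CA, C->CCB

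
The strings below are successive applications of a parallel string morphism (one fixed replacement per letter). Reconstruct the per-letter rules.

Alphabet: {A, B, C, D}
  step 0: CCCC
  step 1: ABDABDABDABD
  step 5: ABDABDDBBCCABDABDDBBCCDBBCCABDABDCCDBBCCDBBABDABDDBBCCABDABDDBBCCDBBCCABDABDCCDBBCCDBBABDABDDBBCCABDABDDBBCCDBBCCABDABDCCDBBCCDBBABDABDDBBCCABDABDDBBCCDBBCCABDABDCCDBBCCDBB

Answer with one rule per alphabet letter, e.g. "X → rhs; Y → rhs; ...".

  step 0 ⇒ step 1: CCCC ⇒ ABD·ABD·ABD·ABD
    C ↦ ABD
    A ↦ C  (constrained at step 1)
    B ↦ C  (constrained at step 1)
    D ↦ DBB  (constrained at step 1)

A->C, B->C, C->ABD, D->DBB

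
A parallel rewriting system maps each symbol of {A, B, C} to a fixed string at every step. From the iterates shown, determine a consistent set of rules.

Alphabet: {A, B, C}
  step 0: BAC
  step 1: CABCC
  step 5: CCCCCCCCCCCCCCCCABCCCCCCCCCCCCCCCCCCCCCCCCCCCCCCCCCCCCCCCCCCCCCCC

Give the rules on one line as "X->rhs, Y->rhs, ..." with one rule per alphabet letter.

A->AB, B->C, C->CC

  step 0 ⇒ step 1: BAC ⇒ C·AB·CC
    A ↦ AB
    B ↦ C
    C ↦ CC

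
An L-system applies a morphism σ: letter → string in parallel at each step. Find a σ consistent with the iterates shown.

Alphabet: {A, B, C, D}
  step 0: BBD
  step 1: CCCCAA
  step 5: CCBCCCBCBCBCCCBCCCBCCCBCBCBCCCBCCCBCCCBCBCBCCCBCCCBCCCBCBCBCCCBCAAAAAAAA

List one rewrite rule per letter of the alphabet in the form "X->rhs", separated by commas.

A->D, B->CC, C->BC, D->AA

  step 0 ⇒ step 1: BBD ⇒ CC·CC·AA
    B ↦ CC
    D ↦ AA
    A ↦ D  (constrained at step 1)
    C ↦ BC  (constrained at step 1)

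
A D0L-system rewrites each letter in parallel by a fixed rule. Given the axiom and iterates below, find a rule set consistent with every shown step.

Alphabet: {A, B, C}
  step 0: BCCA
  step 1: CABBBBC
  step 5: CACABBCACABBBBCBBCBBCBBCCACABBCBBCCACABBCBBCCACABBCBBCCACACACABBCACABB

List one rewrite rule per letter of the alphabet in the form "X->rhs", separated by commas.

  step 0 ⇒ step 1: BCCA ⇒ CA·BB·BB·C
    A ↦ C
    B ↦ CA
    C ↦ BB

A->C, B->CA, C->BB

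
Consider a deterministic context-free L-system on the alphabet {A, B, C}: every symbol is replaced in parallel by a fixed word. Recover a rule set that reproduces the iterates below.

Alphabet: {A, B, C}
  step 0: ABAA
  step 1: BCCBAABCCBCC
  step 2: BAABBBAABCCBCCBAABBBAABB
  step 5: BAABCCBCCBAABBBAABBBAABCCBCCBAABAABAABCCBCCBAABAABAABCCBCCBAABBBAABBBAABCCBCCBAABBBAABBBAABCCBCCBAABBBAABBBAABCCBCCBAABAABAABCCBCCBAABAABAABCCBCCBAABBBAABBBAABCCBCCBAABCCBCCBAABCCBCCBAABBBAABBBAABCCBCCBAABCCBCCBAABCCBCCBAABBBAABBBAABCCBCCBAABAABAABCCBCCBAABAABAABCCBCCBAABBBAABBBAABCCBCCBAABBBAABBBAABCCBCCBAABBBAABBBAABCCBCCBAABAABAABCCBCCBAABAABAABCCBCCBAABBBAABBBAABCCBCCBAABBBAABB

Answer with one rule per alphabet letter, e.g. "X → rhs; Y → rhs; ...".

A->BCC, B->BAA, C->B

  step 1 ⇒ step 2: BCCBAABCCBCC ⇒ BAA·B·B·BAA·BCC·BCC·BAA·B·B·BAA·B·B
    A ↦ BCC
    B ↦ BAA
    C ↦ B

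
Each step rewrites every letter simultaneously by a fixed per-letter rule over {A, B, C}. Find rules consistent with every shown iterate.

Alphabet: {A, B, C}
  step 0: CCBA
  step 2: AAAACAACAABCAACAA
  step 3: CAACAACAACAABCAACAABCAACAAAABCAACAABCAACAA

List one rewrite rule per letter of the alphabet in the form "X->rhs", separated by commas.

A->CAA, B->AA, C->B

  step 2 ⇒ step 3: AAAACAACAABCAACAA ⇒ CAA·CAA·CAA·CAA·B·CAA·CAA·B·CAA·CAA·AA·B·CAA·CAA·B·CAA·CAA
    A ↦ CAA
    B ↦ AA
    C ↦ B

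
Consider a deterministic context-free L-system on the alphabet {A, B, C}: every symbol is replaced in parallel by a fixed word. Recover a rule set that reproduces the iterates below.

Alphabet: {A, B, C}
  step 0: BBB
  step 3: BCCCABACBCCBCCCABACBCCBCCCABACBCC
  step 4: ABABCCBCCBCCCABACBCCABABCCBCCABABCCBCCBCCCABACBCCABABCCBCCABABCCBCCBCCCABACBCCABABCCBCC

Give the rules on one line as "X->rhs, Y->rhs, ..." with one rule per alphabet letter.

  step 3 ⇒ step 4: BCCCABACBCCBCCCABACBCCBCCCABACBCC ⇒ ABA·BCC·BCC·BCC·C·ABA·C·BCC·ABA·BCC·BCC·ABA·BCC·BCC·BCC·C·ABA·C·BCC·ABA·BCC·BCC·ABA·BCC·BCC·BCC·C·ABA·C·BCC·ABA·BCC·BCC
    A ↦ C
    B ↦ ABA
    C ↦ BCC

A->C, B->ABA, C->BCC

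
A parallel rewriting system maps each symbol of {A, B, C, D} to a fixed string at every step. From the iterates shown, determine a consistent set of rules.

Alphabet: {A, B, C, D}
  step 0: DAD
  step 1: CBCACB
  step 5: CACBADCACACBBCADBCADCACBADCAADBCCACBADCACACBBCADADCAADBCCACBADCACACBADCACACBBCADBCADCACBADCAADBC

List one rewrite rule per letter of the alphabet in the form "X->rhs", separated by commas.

  step 0 ⇒ step 1: DAD ⇒ CB·CA·CB
    A ↦ CA
    D ↦ CB
    B ↦ BC  (constrained at step 1)
    C ↦ AD  (constrained at step 1)

A->CA, B->BC, C->AD, D->CB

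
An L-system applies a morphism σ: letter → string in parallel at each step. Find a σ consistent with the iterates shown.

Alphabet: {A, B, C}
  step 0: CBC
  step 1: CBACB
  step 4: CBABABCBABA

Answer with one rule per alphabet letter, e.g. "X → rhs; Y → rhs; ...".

A->B, B->A, C->CB

  step 0 ⇒ step 1: CBC ⇒ CB·A·CB
    B ↦ A
    C ↦ CB
    A ↦ B  (constrained at step 1)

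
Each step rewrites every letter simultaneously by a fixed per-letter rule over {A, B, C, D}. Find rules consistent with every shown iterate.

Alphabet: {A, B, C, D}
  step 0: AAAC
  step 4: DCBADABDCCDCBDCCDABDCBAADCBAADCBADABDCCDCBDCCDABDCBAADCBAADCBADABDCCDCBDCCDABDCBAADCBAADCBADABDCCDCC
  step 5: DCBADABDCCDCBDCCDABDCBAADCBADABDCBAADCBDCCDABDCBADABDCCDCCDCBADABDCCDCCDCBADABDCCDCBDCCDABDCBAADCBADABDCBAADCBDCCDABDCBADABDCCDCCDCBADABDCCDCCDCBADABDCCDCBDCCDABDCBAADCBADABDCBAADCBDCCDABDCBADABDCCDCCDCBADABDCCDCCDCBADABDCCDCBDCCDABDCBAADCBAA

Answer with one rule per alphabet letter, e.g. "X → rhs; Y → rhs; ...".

A->DCC, B->DAB, C->A, D->DCB

  step 4 ⇒ step 5: DCBADABDCCDCBDCCDABDCBAADCBAADCBADABDCCDCBDCCDABDCBAADCBAADCBADABDCCDCBDCCDABDCBAADCBAADCBADABDCCDCC ⇒ DCB·A·DAB·DCC·DCB·DCC·DAB·DCB·A·A·DCB·A·DAB·DCB·A·A·DCB·DCC·DAB·DCB·A·DAB·DCC·DCC·DCB·A·DAB·DCC·DCC·DCB·A·DAB·DCC·DCB·DCC·DAB·DCB·A·A·DCB·A·DAB·DCB·A·A·DCB·DCC·DAB·DCB·A·DAB·DCC·DCC·DCB·A·DAB·DCC·DCC·DCB·A·DAB·DCC·DCB·DCC·DAB·DCB·A·A·DCB·A·DAB·DCB·A·A·DCB·DCC·DAB·DCB·A·DAB·DCC·DCC·DCB·A·DAB·DCC·DCC·DCB·A·DAB·DCC·DCB·DCC·DAB·DCB·A·A·DCB·A·A
    A ↦ DCC
    B ↦ DAB
    C ↦ A
    D ↦ DCB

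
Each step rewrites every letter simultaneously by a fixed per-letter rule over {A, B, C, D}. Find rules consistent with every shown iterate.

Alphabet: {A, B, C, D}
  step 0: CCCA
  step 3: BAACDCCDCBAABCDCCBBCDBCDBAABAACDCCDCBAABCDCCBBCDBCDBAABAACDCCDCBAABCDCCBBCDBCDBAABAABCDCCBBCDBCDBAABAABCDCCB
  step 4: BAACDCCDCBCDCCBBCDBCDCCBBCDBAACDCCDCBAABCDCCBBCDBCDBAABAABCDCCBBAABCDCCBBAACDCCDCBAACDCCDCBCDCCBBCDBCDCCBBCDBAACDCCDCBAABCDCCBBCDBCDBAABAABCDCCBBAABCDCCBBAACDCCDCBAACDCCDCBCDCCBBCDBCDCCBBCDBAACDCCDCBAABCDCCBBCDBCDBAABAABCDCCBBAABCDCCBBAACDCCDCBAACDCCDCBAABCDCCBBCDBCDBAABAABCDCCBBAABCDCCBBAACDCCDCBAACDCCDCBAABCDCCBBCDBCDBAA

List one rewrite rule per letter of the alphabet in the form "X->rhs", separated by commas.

A->CDC, B->BAA, C->BCD, D->CCB

  step 3 ⇒ step 4: BAACDCCDCBAABCDCCBBCDBCDBAABAACDCCDCBAABCDCCBBCDBCDBAABAACDCCDCBAABCDCCBBCDBCDBAABAABCDCCBBCDBCDBAABAABCDCCB ⇒ BAA·CDC·CDC·BCD·CCB·BCD·BCD·CCB·BCD·BAA·CDC·CDC·BAA·BCD·CCB·BCD·BCD·BAA·BAA·BCD·CCB·BAA·BCD·CCB·BAA·CDC·CDC·BAA·CDC·CDC·BCD·CCB·BCD·BCD·CCB·BCD·BAA·CDC·CDC·BAA·BCD·CCB·BCD·BCD·BAA·BAA·BCD·CCB·BAA·BCD·CCB·BAA·CDC·CDC·BAA·CDC·CDC·BCD·CCB·BCD·BCD·CCB·BCD·BAA·CDC·CDC·BAA·BCD·CCB·BCD·BCD·BAA·BAA·BCD·CCB·BAA·BCD·CCB·BAA·CDC·CDC·BAA·CDC·CDC·BAA·BCD·CCB·BCD·BCD·BAA·BAA·BCD·CCB·BAA·BCD·CCB·BAA·CDC·CDC·BAA·CDC·CDC·BAA·BCD·CCB·BCD·BCD·BAA
    A ↦ CDC
    B ↦ BAA
    C ↦ BCD
    D ↦ CCB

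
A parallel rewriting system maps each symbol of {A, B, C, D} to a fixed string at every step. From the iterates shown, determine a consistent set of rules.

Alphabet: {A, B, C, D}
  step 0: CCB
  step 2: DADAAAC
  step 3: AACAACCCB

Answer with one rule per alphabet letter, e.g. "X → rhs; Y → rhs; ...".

A->C, B->DA, C->B, D->AA

  step 2 ⇒ step 3: DADAAAC ⇒ AA·C·AA·C·C·C·B
    A ↦ C
    C ↦ B
    D ↦ AA
    B ↦ DA  (constrained at step 0)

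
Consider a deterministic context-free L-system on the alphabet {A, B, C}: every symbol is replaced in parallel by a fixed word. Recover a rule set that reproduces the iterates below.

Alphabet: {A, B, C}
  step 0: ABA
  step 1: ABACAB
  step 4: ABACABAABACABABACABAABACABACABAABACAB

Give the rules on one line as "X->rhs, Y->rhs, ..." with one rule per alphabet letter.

  step 0 ⇒ step 1: ABA ⇒ AB·AC·AB
    A ↦ AB
    B ↦ AC
    C ↦ A  (constrained at step 1)

A->AB, B->AC, C->A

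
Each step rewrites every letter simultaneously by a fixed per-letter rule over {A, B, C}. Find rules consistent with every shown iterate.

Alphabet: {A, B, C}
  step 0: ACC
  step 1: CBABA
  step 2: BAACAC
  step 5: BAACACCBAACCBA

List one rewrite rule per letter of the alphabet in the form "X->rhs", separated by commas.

  step 1 ⇒ step 2: CBABA ⇒ BA·A·C·A·C
    A ↦ C
    B ↦ A
    C ↦ BA

A->C, B->A, C->BA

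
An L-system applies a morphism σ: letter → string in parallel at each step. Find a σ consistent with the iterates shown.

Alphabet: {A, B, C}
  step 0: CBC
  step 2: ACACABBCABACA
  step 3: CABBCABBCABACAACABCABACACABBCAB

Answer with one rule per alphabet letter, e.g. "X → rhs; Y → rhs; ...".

  step 2 ⇒ step 3: ACACABBCABACA ⇒ CAB·B·CAB·B·CAB·ACA·ACA·B·CAB·ACA·CAB·B·CAB
    A ↦ CAB
    B ↦ ACA
    C ↦ B

A->CAB, B->ACA, C->B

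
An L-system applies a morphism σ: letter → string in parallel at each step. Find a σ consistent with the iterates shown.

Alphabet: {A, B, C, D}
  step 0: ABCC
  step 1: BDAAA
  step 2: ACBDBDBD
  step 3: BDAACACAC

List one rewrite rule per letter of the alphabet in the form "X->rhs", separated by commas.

A->BD, B->A, C->A, D->C

  step 2 ⇒ step 3: ACBDBDBD ⇒ BD·A·A·C·A·C·A·C
    A ↦ BD
    B ↦ A
    C ↦ A
    D ↦ C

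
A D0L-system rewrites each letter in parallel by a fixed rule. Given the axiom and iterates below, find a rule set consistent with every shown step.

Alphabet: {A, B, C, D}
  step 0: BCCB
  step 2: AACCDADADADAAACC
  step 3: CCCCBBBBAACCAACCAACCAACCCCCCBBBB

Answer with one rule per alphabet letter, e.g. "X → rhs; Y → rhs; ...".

A->CC, B->DA, C->BB, D->AA

  step 2 ⇒ step 3: AACCDADADADAAACC ⇒ CC·CC·BB·BB·AA·CC·AA·CC·AA·CC·AA·CC·CC·CC·BB·BB
    A ↦ CC
    C ↦ BB
    D ↦ AA
    B ↦ DA  (constrained at step 0)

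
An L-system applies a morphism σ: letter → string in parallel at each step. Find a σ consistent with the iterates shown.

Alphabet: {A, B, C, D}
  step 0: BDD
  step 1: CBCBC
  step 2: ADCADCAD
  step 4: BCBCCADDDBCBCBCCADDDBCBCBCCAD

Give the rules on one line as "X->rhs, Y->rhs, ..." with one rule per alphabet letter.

  step 1 ⇒ step 2: CBCBC ⇒ AD·C·AD·C·AD
    B ↦ C
    C ↦ AD
    A ↦ DD  (constrained at step 2)
  step 0 ⇒ step 1: BDD ⇒ C·BC·BC
    D ↦ BC

A->DD, B->C, C->AD, D->BC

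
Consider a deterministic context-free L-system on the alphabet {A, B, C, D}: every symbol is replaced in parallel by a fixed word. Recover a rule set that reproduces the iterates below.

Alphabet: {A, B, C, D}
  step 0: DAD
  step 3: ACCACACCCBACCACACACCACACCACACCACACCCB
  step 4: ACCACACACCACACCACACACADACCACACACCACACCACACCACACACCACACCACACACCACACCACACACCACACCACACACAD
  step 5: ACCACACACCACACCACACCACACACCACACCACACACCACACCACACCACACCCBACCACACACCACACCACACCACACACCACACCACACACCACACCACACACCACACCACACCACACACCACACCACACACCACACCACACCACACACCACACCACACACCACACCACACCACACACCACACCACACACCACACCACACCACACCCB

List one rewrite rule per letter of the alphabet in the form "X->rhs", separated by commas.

A->ACC, B->AD, C->AC, D->CB

  step 4 ⇒ step 5: ACCACACACCACACCACACACADACCACACACCACACCACACCACACACCACACCACACACCACACCACACACCACACCACACACAD ⇒ ACC·AC·AC·ACC·AC·ACC·AC·ACC·AC·AC·ACC·AC·ACC·AC·AC·ACC·AC·ACC·AC·ACC·AC·ACC·CB·ACC·AC·AC·ACC·AC·ACC·AC·ACC·AC·AC·ACC·AC·ACC·AC·AC·ACC·AC·ACC·AC·AC·ACC·AC·ACC·AC·ACC·AC·AC·ACC·AC·ACC·AC·AC·ACC·AC·ACC·AC·ACC·AC·AC·ACC·AC·ACC·AC·AC·ACC·AC·ACC·AC·ACC·AC·AC·ACC·AC·ACC·AC·AC·ACC·AC·ACC·AC·ACC·AC·ACC·CB
    A ↦ ACC
    C ↦ AC
    D ↦ CB
  step 3 ⇒ step 4: ACCACACCCBACCACACACCACACCACACCACACCCB ⇒ ACC·AC·AC·ACC·AC·ACC·AC·AC·AC·AD·ACC·AC·AC·ACC·AC·ACC·AC·ACC·AC·AC·ACC·AC·ACC·AC·AC·ACC·AC·ACC·AC·AC·ACC·AC·ACC·AC·AC·AC·AD
    B ↦ AD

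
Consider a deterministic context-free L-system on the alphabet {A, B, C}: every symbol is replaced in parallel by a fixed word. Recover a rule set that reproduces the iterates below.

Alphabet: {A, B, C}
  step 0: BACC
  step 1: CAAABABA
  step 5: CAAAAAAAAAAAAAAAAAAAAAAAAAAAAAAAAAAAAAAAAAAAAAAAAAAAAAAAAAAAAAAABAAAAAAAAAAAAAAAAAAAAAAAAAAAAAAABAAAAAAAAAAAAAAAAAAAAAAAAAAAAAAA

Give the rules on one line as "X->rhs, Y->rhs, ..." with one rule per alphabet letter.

  step 0 ⇒ step 1: BACC ⇒ CA·AA·BA·BA
    A ↦ AA
    B ↦ CA
    C ↦ BA

A->AA, B->CA, C->BA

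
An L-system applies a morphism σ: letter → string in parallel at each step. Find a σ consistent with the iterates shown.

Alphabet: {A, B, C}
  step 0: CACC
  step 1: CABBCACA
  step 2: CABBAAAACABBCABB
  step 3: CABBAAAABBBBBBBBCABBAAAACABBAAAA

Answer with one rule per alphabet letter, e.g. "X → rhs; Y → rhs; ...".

  step 2 ⇒ step 3: CABBAAAACABBCABB ⇒ CA·BB·AA·AA·BB·BB·BB·BB·CA·BB·AA·AA·CA·BB·AA·AA
    A ↦ BB
    B ↦ AA
    C ↦ CA

A->BB, B->AA, C->CA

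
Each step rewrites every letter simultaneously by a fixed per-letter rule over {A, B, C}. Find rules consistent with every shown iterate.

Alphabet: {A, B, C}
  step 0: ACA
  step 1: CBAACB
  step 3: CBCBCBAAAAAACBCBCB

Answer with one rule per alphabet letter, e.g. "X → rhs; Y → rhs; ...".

  step 0 ⇒ step 1: ACA ⇒ CB·AA·CB
    A ↦ CB
    C ↦ AA
    B ↦ A  (constrained at step 1)

A->CB, B->A, C->AA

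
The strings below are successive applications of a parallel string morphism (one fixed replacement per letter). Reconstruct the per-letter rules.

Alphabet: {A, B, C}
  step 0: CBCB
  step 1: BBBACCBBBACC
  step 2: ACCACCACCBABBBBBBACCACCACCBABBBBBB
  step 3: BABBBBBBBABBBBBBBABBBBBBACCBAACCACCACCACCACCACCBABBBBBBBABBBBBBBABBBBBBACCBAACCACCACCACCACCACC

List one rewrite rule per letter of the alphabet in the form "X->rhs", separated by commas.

  step 2 ⇒ step 3: ACCACCACCBABBBBBBACCACCACCBABBBBBB ⇒ BA·BBB·BBB·BA·BBB·BBB·BA·BBB·BBB·ACC·BA·ACC·ACC·ACC·ACC·ACC·ACC·BA·BBB·BBB·BA·BBB·BBB·BA·BBB·BBB·ACC·BA·ACC·ACC·ACC·ACC·ACC·ACC
    A ↦ BA
    B ↦ ACC
    C ↦ BBB

A->BA, B->ACC, C->BBB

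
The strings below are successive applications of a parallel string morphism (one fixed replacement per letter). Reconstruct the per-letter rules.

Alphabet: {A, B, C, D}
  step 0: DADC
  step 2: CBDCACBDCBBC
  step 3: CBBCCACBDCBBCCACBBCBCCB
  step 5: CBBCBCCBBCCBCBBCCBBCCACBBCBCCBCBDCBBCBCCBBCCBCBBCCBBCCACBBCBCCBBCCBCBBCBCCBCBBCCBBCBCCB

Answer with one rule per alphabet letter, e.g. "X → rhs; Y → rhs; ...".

  step 2 ⇒ step 3: CBDCACBDCBBC ⇒ CB·BC·CA·CB·D·CB·BC·CA·CB·BC·BC·CB
    A ↦ D
    B ↦ BC
    C ↦ CB
    D ↦ CA

A->D, B->BC, C->CB, D->CA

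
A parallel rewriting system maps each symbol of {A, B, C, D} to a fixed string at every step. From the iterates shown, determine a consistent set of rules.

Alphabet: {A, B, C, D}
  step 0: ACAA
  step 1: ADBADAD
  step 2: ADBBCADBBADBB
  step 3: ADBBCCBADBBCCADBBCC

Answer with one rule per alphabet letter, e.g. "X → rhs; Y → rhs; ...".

  step 2 ⇒ step 3: ADBBCADBBADBB ⇒ AD·BB·C·C·B·AD·BB·C·C·AD·BB·C·C
    A ↦ AD
    B ↦ C
    C ↦ B
    D ↦ BB

A->AD, B->C, C->B, D->BB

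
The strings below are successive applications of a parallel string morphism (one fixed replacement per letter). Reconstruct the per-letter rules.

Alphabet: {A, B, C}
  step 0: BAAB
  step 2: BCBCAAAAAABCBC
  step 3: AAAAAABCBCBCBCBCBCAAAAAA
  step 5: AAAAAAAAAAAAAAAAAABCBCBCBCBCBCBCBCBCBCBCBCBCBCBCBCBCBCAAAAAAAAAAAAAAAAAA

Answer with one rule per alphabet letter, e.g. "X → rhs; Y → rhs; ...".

A->BC, B->AA, C->A

  step 2 ⇒ step 3: BCBCAAAAAABCBC ⇒ AA·A·AA·A·BC·BC·BC·BC·BC·BC·AA·A·AA·A
    A ↦ BC
    B ↦ AA
    C ↦ A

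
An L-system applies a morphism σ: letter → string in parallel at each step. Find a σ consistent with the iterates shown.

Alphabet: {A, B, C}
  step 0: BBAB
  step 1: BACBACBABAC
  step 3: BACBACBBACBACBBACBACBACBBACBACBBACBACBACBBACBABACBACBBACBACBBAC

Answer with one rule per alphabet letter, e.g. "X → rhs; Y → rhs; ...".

  step 0 ⇒ step 1: BBAB ⇒ BAC·BAC·BA·BAC
    A ↦ BA
    B ↦ BAC
    C ↦ CB  (constrained at step 1)

A->BA, B->BAC, C->CB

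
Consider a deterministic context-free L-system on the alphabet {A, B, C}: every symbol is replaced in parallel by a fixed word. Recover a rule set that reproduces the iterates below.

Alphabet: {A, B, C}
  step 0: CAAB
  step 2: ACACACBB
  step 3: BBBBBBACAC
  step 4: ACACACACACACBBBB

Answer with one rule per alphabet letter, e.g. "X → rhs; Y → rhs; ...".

A->B, B->AC, C->B

  step 3 ⇒ step 4: BBBBBBACAC ⇒ AC·AC·AC·AC·AC·AC·B·B·B·B
    A ↦ B
    B ↦ AC
    C ↦ B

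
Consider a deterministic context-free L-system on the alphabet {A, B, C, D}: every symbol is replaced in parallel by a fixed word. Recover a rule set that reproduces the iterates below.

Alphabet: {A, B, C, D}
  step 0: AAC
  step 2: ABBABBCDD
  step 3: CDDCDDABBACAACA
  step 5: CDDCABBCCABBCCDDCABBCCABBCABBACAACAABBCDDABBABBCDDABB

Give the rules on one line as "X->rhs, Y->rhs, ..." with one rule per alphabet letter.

  step 2 ⇒ step 3: ABBABBCDD ⇒ C·D·D·C·D·D·ABB·ACA·ACA
    A ↦ C
    B ↦ D
    C ↦ ABB
    D ↦ ACA

A->C, B->D, C->ABB, D->ACA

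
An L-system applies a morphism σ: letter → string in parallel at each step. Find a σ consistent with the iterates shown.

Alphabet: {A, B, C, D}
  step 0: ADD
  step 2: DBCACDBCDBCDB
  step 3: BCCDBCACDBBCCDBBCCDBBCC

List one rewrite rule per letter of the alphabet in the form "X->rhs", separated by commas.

  step 2 ⇒ step 3: DBCACDBCDBCDB ⇒ BC·C·DB·CAC·DB·BC·C·DB·BC·C·DB·BC·C
    A ↦ CAC
    B ↦ C
    C ↦ DB
    D ↦ BC

A->CAC, B->C, C->DB, D->BC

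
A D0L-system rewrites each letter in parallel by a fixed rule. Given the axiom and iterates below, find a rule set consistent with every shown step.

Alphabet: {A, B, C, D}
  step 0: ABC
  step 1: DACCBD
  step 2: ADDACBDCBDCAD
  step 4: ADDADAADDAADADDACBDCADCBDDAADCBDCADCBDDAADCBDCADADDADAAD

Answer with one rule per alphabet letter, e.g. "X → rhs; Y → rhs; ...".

A->DA, B->C, C->CBD, D->AD

  step 1 ⇒ step 2: DACCBD ⇒ AD·DA·CBD·CBD·C·AD
    A ↦ DA
    B ↦ C
    C ↦ CBD
    D ↦ AD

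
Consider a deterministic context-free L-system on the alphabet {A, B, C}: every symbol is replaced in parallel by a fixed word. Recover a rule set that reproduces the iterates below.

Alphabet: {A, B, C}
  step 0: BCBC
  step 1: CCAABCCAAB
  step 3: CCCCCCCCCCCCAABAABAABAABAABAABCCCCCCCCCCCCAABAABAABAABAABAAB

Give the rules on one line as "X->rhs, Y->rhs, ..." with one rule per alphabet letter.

A->CC, B->CC, C->AAB

  step 0 ⇒ step 1: BCBC ⇒ CC·AAB·CC·AAB
    B ↦ CC
    C ↦ AAB
    A ↦ CC  (constrained at step 1)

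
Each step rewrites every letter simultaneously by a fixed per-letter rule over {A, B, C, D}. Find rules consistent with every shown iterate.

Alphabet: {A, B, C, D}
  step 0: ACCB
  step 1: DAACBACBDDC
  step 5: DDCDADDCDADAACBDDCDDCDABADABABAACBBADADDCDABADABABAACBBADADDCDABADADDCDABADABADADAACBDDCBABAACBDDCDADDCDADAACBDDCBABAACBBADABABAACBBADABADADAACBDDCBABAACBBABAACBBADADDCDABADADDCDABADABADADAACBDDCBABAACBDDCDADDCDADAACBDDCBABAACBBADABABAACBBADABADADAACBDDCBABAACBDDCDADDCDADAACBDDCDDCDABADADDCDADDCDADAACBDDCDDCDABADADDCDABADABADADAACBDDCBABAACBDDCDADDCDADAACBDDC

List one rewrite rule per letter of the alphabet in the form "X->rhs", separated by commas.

A->DA, B->DDC, C->ACB, D->BA

  step 0 ⇒ step 1: ACCB ⇒ DA·ACB·ACB·DDC
    A ↦ DA
    B ↦ DDC
    C ↦ ACB
    D ↦ BA  (constrained at step 1)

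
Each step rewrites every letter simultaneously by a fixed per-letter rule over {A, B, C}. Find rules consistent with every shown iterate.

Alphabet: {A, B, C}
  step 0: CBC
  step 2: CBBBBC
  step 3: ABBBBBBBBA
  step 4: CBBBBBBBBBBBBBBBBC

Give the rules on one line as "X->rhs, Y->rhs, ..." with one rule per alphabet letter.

  step 3 ⇒ step 4: ABBBBBBBBA ⇒ C·BB·BB·BB·BB·BB·BB·BB·BB·C
    A ↦ C
    B ↦ BB
  step 2 ⇒ step 3: CBBBBC ⇒ A·BB·BB·BB·BB·A
    C ↦ A

A->C, B->BB, C->A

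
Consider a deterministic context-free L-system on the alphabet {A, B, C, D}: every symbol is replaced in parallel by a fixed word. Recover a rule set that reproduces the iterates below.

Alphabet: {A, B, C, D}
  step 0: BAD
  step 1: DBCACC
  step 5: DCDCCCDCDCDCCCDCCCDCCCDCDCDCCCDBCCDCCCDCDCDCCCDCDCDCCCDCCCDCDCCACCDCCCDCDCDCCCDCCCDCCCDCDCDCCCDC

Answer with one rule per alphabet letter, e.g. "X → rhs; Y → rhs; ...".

  step 0 ⇒ step 1: BAD ⇒ DB·CA·CC
    A ↦ CA
    B ↦ DB
    D ↦ CC
    C ↦ DC  (constrained at step 1)

A->CA, B->DB, C->DC, D->CC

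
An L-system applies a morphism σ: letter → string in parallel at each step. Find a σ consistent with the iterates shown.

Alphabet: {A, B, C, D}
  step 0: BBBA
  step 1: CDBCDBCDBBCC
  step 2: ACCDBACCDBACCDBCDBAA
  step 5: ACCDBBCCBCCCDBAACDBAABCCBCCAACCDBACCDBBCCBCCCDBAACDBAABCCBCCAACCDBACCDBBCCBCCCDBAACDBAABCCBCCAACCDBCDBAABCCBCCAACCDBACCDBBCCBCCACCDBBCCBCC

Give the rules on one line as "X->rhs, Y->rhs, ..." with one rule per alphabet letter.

A->BCC, B->CDB, C->A, D->C

  step 1 ⇒ step 2: CDBCDBCDBBCC ⇒ A·C·CDB·A·C·CDB·A·C·CDB·CDB·A·A
    B ↦ CDB
    C ↦ A
    D ↦ C
  step 0 ⇒ step 1: BBBA ⇒ CDB·CDB·CDB·BCC
    A ↦ BCC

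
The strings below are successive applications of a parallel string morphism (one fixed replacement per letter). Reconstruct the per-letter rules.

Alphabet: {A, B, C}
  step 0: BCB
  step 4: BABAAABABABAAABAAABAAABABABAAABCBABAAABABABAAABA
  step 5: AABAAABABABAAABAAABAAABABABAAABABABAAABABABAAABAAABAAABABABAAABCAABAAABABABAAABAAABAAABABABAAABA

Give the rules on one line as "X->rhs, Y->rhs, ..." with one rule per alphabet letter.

  step 4 ⇒ step 5: BABAAABABABAAABAAABAAABABABAAABCBABAAABABABAAABA ⇒ AA·BA·AA·BA·BA·BA·AA·BA·AA·BA·AA·BA·BA·BA·AA·BA·BA·BA·AA·BA·BA·BA·AA·BA·AA·BA·AA·BA·BA·BA·AA·BC·AA·BA·AA·BA·BA·BA·AA·BA·AA·BA·AA·BA·BA·BA·AA·BA
    A ↦ BA
    B ↦ AA
    C ↦ BC

A->BA, B->AA, C->BC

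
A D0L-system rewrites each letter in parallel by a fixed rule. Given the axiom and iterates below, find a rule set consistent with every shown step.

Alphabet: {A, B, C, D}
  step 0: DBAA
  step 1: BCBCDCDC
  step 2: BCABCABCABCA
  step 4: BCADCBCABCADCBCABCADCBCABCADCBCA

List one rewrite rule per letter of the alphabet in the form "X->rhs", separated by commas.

  step 1 ⇒ step 2: BCBCDCDC ⇒ BC·A·BC·A·BC·A·BC·A
    B ↦ BC
    C ↦ A
    D ↦ BC
  step 0 ⇒ step 1: DBAA ⇒ BC·BC·DC·DC
    A ↦ DC

A->DC, B->BC, C->A, D->BC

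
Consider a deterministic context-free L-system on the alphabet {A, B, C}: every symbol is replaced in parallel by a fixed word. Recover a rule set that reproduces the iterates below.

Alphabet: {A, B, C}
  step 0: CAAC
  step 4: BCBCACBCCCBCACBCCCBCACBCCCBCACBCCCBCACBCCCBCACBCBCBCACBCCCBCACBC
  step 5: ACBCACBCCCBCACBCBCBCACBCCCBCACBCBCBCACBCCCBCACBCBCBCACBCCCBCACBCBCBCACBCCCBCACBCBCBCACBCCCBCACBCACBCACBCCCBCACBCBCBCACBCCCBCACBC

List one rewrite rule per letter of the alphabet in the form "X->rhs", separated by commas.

A->CC, B->AC, C->BC

  step 4 ⇒ step 5: BCBCACBCCCBCACBCCCBCACBCCCBCACBCCCBCACBCCCBCACBCBCBCACBCCCBCACBC ⇒ AC·BC·AC·BC·CC·BC·AC·BC·BC·BC·AC·BC·CC·BC·AC·BC·BC·BC·AC·BC·CC·BC·AC·BC·BC·BC·AC·BC·CC·BC·AC·BC·BC·BC·AC·BC·CC·BC·AC·BC·BC·BC·AC·BC·CC·BC·AC·BC·AC·BC·AC·BC·CC·BC·AC·BC·BC·BC·AC·BC·CC·BC·AC·BC
    A ↦ CC
    B ↦ AC
    C ↦ BC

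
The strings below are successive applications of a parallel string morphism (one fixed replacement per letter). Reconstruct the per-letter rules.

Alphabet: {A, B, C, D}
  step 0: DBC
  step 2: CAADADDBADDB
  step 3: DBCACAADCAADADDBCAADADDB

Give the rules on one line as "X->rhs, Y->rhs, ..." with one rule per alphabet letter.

A->CA, B->DB, C->DB, D->AD

  step 2 ⇒ step 3: CAADADDBADDB ⇒ DB·CA·CA·AD·CA·AD·AD·DB·CA·AD·AD·DB
    A ↦ CA
    B ↦ DB
    C ↦ DB
    D ↦ AD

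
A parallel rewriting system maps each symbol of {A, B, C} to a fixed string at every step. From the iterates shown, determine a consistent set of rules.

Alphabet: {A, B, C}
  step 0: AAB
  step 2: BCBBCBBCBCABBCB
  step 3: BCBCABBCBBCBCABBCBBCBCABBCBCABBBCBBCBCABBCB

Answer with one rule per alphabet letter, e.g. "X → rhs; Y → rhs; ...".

  step 2 ⇒ step 3: BCBBCBBCBCABBCB ⇒ BCB·CAB·BCB·BCB·CAB·BCB·BCB·CAB·BCB·CAB·B·BCB·BCB·CAB·BCB
    A ↦ B
    B ↦ BCB
    C ↦ CAB

A->B, B->BCB, C->CAB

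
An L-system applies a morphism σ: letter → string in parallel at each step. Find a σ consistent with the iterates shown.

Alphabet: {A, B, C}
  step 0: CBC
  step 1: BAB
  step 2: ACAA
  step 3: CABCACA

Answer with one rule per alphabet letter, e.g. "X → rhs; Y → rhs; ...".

A->CA, B->A, C->B

  step 2 ⇒ step 3: ACAA ⇒ CA·B·CA·CA
    A ↦ CA
    C ↦ B
  step 0 ⇒ step 1: CBC ⇒ B·A·B
    B ↦ A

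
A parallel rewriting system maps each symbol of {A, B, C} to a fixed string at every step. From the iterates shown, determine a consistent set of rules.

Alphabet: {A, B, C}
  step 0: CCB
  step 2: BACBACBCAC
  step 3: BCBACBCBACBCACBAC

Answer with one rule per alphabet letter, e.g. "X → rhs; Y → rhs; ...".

A->B, B->BC, C->AC

  step 2 ⇒ step 3: BACBACBCAC ⇒ BC·B·AC·BC·B·AC·BC·AC·B·AC
    A ↦ B
    B ↦ BC
    C ↦ AC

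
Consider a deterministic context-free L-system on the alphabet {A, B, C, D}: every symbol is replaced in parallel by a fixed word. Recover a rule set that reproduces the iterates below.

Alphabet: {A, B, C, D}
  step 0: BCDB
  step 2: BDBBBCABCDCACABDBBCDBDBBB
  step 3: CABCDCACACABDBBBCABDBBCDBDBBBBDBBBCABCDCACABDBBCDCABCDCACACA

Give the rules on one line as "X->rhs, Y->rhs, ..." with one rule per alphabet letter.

  step 2 ⇒ step 3: BDBBBCABCDCACABDBBCDBDBBB ⇒ CA·BCD·CA·CA·CA·BDB·BB·CA·BDB·BCD·BDB·BB·BDB·BB·CA·BCD·CA·CA·BDB·BCD·CA·BCD·CA·CA·CA
    A ↦ BB
    B ↦ CA
    C ↦ BDB
    D ↦ BCD

A->BB, B->CA, C->BDB, D->BCD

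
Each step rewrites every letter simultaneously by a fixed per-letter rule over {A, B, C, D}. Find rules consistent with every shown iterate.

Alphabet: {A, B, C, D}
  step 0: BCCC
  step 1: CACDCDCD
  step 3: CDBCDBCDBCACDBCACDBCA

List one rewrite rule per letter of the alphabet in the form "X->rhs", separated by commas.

A->CD, B->CA, C->CD, D->B

  step 0 ⇒ step 1: BCCC ⇒ CA·CD·CD·CD
    B ↦ CA
    C ↦ CD
    A ↦ CD  (constrained at step 1)
    D ↦ B  (constrained at step 1)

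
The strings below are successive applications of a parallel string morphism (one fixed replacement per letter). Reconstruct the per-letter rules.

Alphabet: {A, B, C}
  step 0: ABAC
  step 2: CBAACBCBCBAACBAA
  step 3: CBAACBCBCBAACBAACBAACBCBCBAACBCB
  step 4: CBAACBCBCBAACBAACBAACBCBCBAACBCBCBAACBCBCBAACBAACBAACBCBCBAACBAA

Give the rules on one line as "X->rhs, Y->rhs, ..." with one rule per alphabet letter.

A->CB, B->AA, C->CB

  step 3 ⇒ step 4: CBAACBCBCBAACBAACBAACBCBCBAACBCB ⇒ CB·AA·CB·CB·CB·AA·CB·AA·CB·AA·CB·CB·CB·AA·CB·CB·CB·AA·CB·CB·CB·AA·CB·AA·CB·AA·CB·CB·CB·AA·CB·AA
    A ↦ CB
    B ↦ AA
    C ↦ CB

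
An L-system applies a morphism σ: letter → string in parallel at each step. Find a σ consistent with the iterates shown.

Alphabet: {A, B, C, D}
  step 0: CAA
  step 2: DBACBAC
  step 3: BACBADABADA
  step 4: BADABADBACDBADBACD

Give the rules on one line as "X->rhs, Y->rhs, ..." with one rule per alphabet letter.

A->D, B->BA, C->A, D->BAC

  step 3 ⇒ step 4: BACBADABADA ⇒ BA·D·A·BA·D·BAC·D·BA·D·BAC·D
    A ↦ D
    B ↦ BA
    C ↦ A
    D ↦ BAC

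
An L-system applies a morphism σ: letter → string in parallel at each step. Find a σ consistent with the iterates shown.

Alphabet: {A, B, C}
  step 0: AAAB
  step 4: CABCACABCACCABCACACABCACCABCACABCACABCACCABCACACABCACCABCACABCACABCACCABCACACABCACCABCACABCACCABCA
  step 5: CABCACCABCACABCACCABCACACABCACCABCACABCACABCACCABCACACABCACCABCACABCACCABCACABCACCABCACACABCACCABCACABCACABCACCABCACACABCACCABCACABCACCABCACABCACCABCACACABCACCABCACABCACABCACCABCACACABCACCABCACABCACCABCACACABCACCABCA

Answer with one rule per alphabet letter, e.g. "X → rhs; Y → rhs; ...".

  step 4 ⇒ step 5: CABCACABCACCABCACACABCACCABCACABCACABCACCABCACACABCACCABCACABCACABCACCABCACACABCACCABCACABCACCABCA ⇒ CA·BCA·C·CA·BCA·CA·BCA·C·CA·BCA·CA·CA·BCA·C·CA·BCA·CA·BCA·CA·BCA·C·CA·BCA·CA·CA·BCA·C·CA·BCA·CA·BCA·C·CA·BCA·CA·BCA·C·CA·BCA·CA·CA·BCA·C·CA·BCA·CA·BCA·CA·BCA·C·CA·BCA·CA·CA·BCA·C·CA·BCA·CA·BCA·C·CA·BCA·CA·BCA·C·CA·BCA·CA·CA·BCA·C·CA·BCA·CA·BCA·CA·BCA·C·CA·BCA·CA·CA·BCA·C·CA·BCA·CA·BCA·C·CA·BCA·CA·CA·BCA·C·CA·BCA
    A ↦ BCA
    B ↦ C
    C ↦ CA

A->BCA, B->C, C->CA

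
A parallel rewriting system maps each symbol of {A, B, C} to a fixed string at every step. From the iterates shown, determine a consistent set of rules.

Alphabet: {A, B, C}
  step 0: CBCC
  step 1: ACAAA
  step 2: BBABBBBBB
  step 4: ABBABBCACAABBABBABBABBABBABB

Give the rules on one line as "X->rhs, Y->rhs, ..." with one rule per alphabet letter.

  step 1 ⇒ step 2: ACAAA ⇒ BB·A·BB·BB·BB
    A ↦ BB
    C ↦ A
  step 0 ⇒ step 1: CBCC ⇒ A·CA·A·A
    B ↦ CA

A->BB, B->CA, C->A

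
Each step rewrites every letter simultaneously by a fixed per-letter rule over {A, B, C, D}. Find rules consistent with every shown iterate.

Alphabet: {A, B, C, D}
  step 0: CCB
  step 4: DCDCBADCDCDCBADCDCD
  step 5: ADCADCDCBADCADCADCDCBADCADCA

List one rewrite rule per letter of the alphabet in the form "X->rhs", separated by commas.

  step 4 ⇒ step 5: DCDCBADCDCDCBADCDCD ⇒ A·DC·A·DC·D·CB·A·DC·A·DC·A·DC·D·CB·A·DC·A·DC·A
    A ↦ CB
    B ↦ D
    C ↦ DC
    D ↦ A

A->CB, B->D, C->DC, D->A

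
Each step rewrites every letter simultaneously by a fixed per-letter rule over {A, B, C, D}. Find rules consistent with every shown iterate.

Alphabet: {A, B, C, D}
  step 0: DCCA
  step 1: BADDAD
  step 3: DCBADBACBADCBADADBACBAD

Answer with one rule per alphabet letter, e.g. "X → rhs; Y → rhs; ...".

  step 0 ⇒ step 1: DCCA ⇒ BA·D·D·AD
    A ↦ AD
    C ↦ D
    D ↦ BA
    B ↦ CB  (constrained at step 1)

A->AD, B->CB, C->D, D->BA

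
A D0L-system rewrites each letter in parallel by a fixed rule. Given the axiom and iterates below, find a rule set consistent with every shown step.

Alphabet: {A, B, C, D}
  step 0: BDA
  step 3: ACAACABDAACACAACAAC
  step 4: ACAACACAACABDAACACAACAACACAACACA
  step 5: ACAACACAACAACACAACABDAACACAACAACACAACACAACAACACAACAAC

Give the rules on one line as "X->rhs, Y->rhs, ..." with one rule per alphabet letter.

  step 4 ⇒ step 5: ACAACACAACABDAACACAACAACACAACACA ⇒ AC·A·AC·AC·A·AC·A·AC·AC·A·AC·AB·DA·AC·AC·A·AC·A·AC·AC·A·AC·AC·A·AC·A·AC·AC·A·AC·A·AC
    A ↦ AC
    B ↦ AB
    C ↦ A
    D ↦ DA

A->AC, B->AB, C->A, D->DA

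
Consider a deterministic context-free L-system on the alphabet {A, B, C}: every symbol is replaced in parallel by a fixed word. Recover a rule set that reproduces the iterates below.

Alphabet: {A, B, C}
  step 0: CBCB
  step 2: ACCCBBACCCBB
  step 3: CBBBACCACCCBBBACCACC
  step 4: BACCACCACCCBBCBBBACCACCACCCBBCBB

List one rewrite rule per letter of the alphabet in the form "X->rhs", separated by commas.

A->C, B->ACC, C->B

  step 3 ⇒ step 4: CBBBACCACCCBBBACCACC ⇒ B·ACC·ACC·ACC·C·B·B·C·B·B·B·ACC·ACC·ACC·C·B·B·C·B·B
    A ↦ C
    B ↦ ACC
    C ↦ B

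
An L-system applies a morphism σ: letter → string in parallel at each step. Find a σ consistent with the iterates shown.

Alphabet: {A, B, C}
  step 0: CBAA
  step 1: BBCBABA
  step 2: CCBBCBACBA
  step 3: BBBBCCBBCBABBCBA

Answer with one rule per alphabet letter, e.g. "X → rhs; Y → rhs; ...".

  step 2 ⇒ step 3: CCBBCBACBA ⇒ BB·BB·C·C·BB·C·BA·BB·C·BA
    A ↦ BA
    B ↦ C
    C ↦ BB

A->BA, B->C, C->BB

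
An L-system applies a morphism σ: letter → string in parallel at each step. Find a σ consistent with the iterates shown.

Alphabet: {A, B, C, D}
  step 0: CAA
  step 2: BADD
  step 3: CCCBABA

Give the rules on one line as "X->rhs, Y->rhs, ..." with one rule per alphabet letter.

  step 2 ⇒ step 3: BADD ⇒ CC·C·BA·BA
    A ↦ C
    B ↦ CC
    D ↦ BA
    C ↦ D  (constrained at step 0)

A->C, B->CC, C->D, D->BA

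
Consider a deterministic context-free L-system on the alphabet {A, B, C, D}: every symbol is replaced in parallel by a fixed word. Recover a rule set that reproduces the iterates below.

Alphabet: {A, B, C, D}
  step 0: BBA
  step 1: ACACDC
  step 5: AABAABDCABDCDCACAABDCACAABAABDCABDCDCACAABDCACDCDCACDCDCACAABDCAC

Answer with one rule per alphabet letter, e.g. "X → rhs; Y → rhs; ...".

A->DC, B->AC, C->AB, D->A

  step 0 ⇒ step 1: BBA ⇒ AC·AC·DC
    A ↦ DC
    B ↦ AC
    C ↦ AB  (constrained at step 1)
    D ↦ A  (constrained at step 1)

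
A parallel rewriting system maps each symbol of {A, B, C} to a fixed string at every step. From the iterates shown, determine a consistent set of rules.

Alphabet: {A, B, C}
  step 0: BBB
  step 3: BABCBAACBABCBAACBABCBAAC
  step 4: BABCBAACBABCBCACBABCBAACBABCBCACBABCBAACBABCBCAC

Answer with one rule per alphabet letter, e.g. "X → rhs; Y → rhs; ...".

  step 3 ⇒ step 4: BABCBAACBABCBAACBABCBAAC ⇒ BA·BC·BA·AC·BA·BC·BC·AC·BA·BC·BA·AC·BA·BC·BC·AC·BA·BC·BA·AC·BA·BC·BC·AC
    A ↦ BC
    B ↦ BA
    C ↦ AC

A->BC, B->BA, C->AC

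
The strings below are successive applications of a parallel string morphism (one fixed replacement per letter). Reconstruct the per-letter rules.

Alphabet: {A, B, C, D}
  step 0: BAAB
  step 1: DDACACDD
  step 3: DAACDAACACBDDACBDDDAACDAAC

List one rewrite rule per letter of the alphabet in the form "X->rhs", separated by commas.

  step 0 ⇒ step 1: BAAB ⇒ DD·AC·AC·DD
    A ↦ AC
    B ↦ DD
    C ↦ B  (constrained at step 1)
    D ↦ DA  (constrained at step 1)

A->AC, B->DD, C->B, D->DA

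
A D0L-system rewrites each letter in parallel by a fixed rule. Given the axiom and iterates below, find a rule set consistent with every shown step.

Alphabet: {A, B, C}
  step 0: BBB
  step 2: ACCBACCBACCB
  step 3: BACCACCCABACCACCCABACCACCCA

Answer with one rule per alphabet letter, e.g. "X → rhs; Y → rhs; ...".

A->B, B->CA, C->ACC

  step 2 ⇒ step 3: ACCBACCBACCB ⇒ B·ACC·ACC·CA·B·ACC·ACC·CA·B·ACC·ACC·CA
    A ↦ B
    B ↦ CA
    C ↦ ACC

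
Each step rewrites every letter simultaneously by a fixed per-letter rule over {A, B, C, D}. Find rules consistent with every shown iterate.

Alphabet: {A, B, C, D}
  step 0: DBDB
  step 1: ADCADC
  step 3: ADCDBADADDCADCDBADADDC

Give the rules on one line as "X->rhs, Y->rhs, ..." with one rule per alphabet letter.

  step 0 ⇒ step 1: DBDB ⇒ AD·C·AD·C
    B ↦ C
    D ↦ AD
    A ↦ DB  (constrained at step 1)
    C ↦ DC  (constrained at step 1)

A->DB, B->C, C->DC, D->AD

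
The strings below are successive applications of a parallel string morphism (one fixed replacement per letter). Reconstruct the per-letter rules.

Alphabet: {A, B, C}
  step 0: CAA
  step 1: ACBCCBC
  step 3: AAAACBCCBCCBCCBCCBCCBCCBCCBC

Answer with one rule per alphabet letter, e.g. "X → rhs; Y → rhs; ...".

A->CBC, B->AA, C->A

  step 0 ⇒ step 1: CAA ⇒ A·CBC·CBC
    A ↦ CBC
    C ↦ A
    B ↦ AA  (constrained at step 1)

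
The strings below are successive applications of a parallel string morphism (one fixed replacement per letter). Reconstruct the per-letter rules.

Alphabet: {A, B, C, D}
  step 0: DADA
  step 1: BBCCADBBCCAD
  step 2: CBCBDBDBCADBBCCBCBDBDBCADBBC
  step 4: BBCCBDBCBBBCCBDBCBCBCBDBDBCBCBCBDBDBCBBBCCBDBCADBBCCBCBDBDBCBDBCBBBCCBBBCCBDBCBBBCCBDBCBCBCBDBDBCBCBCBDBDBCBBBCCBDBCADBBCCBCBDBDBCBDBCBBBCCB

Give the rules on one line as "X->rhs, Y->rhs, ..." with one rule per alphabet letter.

  step 1 ⇒ step 2: BBCCADBBCCAD ⇒ CB·CB·DB·DB·CAD·BBC·CB·CB·DB·DB·CAD·BBC
    A ↦ CAD
    B ↦ CB
    C ↦ DB
    D ↦ BBC

A->CAD, B->CB, C->DB, D->BBC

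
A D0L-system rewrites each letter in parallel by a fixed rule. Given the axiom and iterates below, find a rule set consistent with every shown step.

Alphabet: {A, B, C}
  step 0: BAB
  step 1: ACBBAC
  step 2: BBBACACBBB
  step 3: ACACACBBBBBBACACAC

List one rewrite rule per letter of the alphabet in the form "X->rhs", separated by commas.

A->BB, B->AC, C->B

  step 2 ⇒ step 3: BBBACACBBB ⇒ AC·AC·AC·BB·B·BB·B·AC·AC·AC
    A ↦ BB
    B ↦ AC
    C ↦ B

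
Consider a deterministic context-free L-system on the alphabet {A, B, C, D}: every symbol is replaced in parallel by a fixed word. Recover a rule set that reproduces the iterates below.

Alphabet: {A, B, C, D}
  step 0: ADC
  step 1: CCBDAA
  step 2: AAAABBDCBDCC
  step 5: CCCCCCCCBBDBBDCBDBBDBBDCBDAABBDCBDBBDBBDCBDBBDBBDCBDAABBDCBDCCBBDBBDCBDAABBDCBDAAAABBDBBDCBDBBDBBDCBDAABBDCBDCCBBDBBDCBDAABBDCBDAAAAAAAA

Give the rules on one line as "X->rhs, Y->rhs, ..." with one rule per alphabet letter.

A->C, B->BBD, C->AA, D->CBD

  step 1 ⇒ step 2: CCBDAA ⇒ AA·AA·BBD·CBD·C·C
    A ↦ C
    B ↦ BBD
    C ↦ AA
    D ↦ CBD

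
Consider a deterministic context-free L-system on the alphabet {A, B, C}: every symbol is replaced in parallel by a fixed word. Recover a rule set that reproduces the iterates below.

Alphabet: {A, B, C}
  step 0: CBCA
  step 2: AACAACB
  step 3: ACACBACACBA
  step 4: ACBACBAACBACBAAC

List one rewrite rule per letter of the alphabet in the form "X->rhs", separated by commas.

A->AC, B->A, C->B

  step 3 ⇒ step 4: ACACBACACBA ⇒ AC·B·AC·B·A·AC·B·AC·B·A·AC
    A ↦ AC
    B ↦ A
    C ↦ B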